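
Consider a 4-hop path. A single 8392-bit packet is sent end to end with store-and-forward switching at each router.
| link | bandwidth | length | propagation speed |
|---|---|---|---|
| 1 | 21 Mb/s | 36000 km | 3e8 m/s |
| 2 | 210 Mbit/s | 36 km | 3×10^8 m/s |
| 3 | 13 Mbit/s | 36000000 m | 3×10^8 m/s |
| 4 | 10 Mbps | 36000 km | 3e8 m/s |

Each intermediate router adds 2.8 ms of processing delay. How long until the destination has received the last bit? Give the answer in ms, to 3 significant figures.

370 ms

Transmission delays (L/R per hop): 0.399619, 0.0399619, 0.645538, 0.8392 ms; sum = 1.92432 ms.
Propagation delays (d/s per hop): 120, 0.12, 120, 120 ms; sum = 360.12 ms.
Processing at 3 router(s): 3 × 2.8 ms = 8.4 ms.
End-to-end = 370 ms.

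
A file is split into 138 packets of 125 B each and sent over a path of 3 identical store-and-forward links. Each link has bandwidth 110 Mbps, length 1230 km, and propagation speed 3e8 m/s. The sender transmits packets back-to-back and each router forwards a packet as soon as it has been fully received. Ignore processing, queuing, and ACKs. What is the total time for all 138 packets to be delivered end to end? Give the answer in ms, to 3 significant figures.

Per-hop transmission t_tx = L/R = 1000/110000000 = 0.00909091 ms.
Per-hop propagation t_prop = 1230000/300000000 = 4.1 ms.
Pipeline fill: first packet needs 3·t_tx to clear all hops; remaining 137 packets each add one t_tx.
Total = (3+138-1)·t_tx + 3·t_prop = 140·0.00909091 + 3·4.1 = 13.6 ms.

13.6 ms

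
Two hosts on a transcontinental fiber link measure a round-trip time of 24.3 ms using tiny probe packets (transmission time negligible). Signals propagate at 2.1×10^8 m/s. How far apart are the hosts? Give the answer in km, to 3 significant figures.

One-way propagation = RTT/2 = 12.15 ms.
d = s × t = 210000000 × 0.01215 = 2550 km.

2550 km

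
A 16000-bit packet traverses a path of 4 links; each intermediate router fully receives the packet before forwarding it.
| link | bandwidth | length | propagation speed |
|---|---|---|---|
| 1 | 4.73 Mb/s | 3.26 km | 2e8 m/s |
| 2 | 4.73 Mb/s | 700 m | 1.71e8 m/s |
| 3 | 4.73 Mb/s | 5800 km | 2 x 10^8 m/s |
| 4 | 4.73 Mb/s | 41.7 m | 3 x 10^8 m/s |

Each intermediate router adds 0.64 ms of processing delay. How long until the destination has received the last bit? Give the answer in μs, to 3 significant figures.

44500 μs

Transmission delay per hop = L/R = 16000/4730000 = 3382.66 μs; 4 hops → 13530.7 μs.
Propagation delays (d/s per hop): 16.3, 4.09357, 29000, 0.139 μs; sum = 29020.5 μs.
Processing at 3 router(s): 3 × 0.64 ms = 1920 μs.
End-to-end = 44500 μs.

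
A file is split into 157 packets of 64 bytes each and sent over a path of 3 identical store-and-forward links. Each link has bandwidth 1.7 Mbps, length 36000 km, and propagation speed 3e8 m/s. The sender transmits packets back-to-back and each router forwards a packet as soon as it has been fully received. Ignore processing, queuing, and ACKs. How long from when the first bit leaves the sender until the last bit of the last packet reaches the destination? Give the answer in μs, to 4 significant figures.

Per-hop transmission t_tx = L/R = 512/1700000 = 301.176 μs.
Per-hop propagation t_prop = 36000000/300000000 = 120000 μs.
Pipeline fill: first packet needs 3·t_tx to clear all hops; remaining 156 packets each add one t_tx.
Total = (3+157-1)·t_tx + 3·t_prop = 159·301.176 + 3·120000 = 407900 μs.

407900 μs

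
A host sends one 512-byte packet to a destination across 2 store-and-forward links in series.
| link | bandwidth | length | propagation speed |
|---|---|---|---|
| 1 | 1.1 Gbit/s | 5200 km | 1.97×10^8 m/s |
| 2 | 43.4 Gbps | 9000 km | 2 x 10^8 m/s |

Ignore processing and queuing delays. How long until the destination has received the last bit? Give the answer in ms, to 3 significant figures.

L = 512 × 8 = 4096 bits.
Transmission delays (L/R per hop): 0.00372364, 9.43779e-05 ms; sum = 0.00381801 ms.
Propagation delays (d/s per hop): 26.3959, 45 ms; sum = 71.3959 ms.
End-to-end = 71.4 ms.

71.4 ms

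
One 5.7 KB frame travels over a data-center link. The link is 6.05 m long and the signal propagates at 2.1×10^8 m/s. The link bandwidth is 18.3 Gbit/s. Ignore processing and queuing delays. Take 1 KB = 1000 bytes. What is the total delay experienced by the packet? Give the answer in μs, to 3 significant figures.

2.52 μs

L = 45600 bits.
Transmission delay = L/R = 45600 / 18300000000 = 2.4918 μs.
Propagation delay = d/s = 6.05 m / 210000000 m/s = 0.0288095 μs.
Total = 2.52 μs.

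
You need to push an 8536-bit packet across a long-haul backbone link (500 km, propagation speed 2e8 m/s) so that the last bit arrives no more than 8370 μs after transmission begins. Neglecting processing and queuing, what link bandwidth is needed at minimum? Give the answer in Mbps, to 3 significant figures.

Propagation delay = 500000 / 200000000 = 2500 μs.
Transmission budget = 8370 − 2500 = 5870 μs.
R ≥ L / t_tx = 8536 bits / 0.00587 s = 1.45 Mbps.

1.45 Mbps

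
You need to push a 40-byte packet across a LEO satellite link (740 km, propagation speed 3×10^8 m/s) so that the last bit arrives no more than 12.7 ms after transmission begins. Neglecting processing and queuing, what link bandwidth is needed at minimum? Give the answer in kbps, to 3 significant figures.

L = 320 bits.
Propagation delay = 740000 / 300000000 = 2.46667 ms.
Transmission budget = 12.7 − 2.46667 = 10.2333 ms.
R ≥ L / t_tx = 320 bits / 0.0102333 s = 31.3 kbps.

31.3 kbps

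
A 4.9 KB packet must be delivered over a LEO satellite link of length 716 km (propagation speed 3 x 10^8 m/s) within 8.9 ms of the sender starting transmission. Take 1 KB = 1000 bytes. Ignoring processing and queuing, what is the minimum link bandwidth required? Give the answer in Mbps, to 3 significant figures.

L = 39200 bits.
Propagation delay = 716000 / 300000000 = 2.38667 ms.
Transmission budget = 8.9 − 2.38667 = 6.51333 ms.
R ≥ L / t_tx = 39200 bits / 0.00651333 s = 6.02 Mbps.

6.02 Mbps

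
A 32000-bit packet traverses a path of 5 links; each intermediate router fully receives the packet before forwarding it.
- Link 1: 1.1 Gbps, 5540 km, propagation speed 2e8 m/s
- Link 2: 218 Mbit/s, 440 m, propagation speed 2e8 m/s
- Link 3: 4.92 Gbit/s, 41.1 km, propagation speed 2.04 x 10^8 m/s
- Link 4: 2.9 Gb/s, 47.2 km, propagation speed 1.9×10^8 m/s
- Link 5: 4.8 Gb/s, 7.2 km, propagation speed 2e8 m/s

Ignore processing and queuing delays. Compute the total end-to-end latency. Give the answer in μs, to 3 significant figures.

28400 μs

Transmission delays (L/R per hop): 29.0909, 146.789, 6.50407, 11.0345, 6.66667 μs; sum = 200.085 μs.
Propagation delays (d/s per hop): 27700, 2.2, 201.471, 248.421, 36 μs; sum = 28188.1 μs.
End-to-end = 28400 μs.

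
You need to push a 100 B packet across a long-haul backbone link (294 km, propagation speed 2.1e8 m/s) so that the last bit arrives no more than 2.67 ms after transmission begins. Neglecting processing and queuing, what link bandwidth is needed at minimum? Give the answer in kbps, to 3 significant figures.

630 kbps

L = 800 bits.
Propagation delay = 294000 / 210000000 = 1.4 ms.
Transmission budget = 2.67 − 1.4 = 1.27 ms.
R ≥ L / t_tx = 800 bits / 0.00127 s = 630 kbps.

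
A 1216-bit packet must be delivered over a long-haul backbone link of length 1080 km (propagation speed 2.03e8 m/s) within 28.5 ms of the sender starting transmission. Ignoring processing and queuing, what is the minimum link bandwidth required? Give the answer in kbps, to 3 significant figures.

52.5 kbps

Propagation delay = 1080000 / 2.03e+08 = 5.3202 ms.
Transmission budget = 28.5 − 5.3202 = 23.1798 ms.
R ≥ L / t_tx = 1216 bits / 0.0231798 s = 52.5 kbps.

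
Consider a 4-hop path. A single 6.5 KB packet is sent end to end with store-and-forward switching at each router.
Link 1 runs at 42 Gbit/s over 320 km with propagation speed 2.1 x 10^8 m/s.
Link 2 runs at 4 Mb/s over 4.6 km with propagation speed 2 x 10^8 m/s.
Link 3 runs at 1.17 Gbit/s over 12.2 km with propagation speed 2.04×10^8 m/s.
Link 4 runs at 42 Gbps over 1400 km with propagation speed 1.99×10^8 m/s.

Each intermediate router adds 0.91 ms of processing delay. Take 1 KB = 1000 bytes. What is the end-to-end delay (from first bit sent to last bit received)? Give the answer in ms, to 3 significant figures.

L = 52000 bits.
Transmission delays (L/R per hop): 0.0012381, 13, 0.0444444, 0.0012381 ms; sum = 13.0469 ms.
Propagation delays (d/s per hop): 1.52381, 0.023, 0.0598039, 7.03518 ms; sum = 8.64179 ms.
Processing at 3 router(s): 3 × 0.91 ms = 2.73 ms.
End-to-end = 24.4 ms.

24.4 ms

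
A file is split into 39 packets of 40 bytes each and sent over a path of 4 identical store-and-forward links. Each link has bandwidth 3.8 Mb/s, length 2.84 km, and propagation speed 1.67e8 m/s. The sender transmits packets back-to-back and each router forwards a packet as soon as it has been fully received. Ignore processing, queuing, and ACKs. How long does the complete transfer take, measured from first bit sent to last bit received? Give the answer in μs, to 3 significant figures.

3600 μs

Per-hop transmission t_tx = L/R = 320/3800000 = 84.2105 μs.
Per-hop propagation t_prop = 2840/167000000 = 17.006 μs.
Pipeline fill: first packet needs 4·t_tx to clear all hops; remaining 38 packets each add one t_tx.
Total = (4+39-1)·t_tx + 4·t_prop = 42·84.2105 + 4·17.006 = 3600 μs.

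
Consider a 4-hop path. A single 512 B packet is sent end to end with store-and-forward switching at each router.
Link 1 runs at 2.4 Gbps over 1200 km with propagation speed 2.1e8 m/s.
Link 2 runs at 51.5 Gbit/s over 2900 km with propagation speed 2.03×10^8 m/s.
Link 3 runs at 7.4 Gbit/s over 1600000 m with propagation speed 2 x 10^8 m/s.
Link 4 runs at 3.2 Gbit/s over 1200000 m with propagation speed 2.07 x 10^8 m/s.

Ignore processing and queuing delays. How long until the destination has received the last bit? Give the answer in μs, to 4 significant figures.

L = 512 × 8 = 4096 bits.
Transmission delays (L/R per hop): 1.70667, 0.079534, 0.553514, 1.28 μs; sum = 3.61971 μs.
Propagation delays (d/s per hop): 5714.29, 14285.7, 8000, 5797.1 μs; sum = 33797.1 μs.
End-to-end = 33800 μs.

33800 μs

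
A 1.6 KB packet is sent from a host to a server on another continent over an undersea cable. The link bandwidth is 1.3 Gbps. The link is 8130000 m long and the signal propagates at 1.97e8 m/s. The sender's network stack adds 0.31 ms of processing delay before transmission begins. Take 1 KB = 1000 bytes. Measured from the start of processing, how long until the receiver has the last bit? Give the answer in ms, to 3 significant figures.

L = 12800 bits.
Transmission delay = L/R = 12800 / 1300000000 = 0.00984615 ms.
Propagation delay = d/s = 8130000 m / 197000000 m/s = 41.269 ms.
Plus processing delay 0.31 ms = 0.31 ms.
Total = 41.6 ms.

41.6 ms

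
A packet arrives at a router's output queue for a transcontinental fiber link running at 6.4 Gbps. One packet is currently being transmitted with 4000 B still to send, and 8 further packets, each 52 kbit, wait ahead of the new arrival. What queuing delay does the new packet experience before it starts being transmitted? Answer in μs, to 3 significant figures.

Each queued packet: L/R = 52000/6400000000 = 8.125 μs.
8 queued → 65 μs.
Plus remaining 32000 bits of current packet: 5 μs.
Queuing delay = 70.0 μs.

70.0 μs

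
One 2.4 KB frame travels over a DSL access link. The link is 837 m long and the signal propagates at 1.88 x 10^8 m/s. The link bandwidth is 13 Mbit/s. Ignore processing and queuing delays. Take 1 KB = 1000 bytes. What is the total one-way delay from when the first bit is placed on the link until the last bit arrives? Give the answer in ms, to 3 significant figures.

1.48 ms

L = 19200 bits.
Transmission delay = L/R = 19200 / 13000000 = 1.47692 ms.
Propagation delay = d/s = 837 m / 188000000 m/s = 0.00445213 ms.
Total = 1.48 ms.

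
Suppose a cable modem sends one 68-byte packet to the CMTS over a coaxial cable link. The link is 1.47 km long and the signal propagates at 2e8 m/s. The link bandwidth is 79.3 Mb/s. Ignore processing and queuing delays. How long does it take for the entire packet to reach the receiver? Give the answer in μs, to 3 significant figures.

L = 68 × 8 = 544 bits.
Transmission delay = L/R = 544 / 79300000 = 6.86003 μs.
Propagation delay = d/s = 1470 m / 200000000 m/s = 7.35 μs.
Total = 14.2 μs.

14.2 μs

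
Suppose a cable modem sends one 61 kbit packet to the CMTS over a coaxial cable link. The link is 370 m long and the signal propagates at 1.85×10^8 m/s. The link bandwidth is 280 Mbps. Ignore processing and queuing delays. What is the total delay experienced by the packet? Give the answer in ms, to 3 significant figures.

L = 61000 bits.
Transmission delay = L/R = 61000 / 280000000 = 0.217857 ms.
Propagation delay = d/s = 370 m / 185000000 m/s = 0.002 ms.
Total = 0.220 ms.

0.220 ms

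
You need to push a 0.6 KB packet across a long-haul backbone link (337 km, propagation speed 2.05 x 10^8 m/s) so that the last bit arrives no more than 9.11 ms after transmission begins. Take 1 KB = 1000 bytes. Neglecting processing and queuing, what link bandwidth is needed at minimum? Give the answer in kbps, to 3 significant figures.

643 kbps

L = 4800 bits.
Propagation delay = 337000 / 2.05e+08 = 1.6439 ms.
Transmission budget = 9.11 − 1.6439 = 7.4661 ms.
R ≥ L / t_tx = 4800 bits / 0.0074661 s = 643 kbps.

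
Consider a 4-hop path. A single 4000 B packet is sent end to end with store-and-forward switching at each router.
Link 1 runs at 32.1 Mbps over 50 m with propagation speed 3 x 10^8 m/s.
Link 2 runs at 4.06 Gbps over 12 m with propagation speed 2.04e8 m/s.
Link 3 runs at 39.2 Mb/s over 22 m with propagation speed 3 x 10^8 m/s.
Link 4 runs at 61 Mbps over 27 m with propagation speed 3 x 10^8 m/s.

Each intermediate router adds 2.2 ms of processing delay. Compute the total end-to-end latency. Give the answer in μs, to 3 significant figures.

L = 4000 × 8 = 32000 bits.
Transmission delays (L/R per hop): 996.885, 7.88177, 816.327, 524.59 μs; sum = 2345.68 μs.
Propagation delays (d/s per hop): 0.166667, 0.0588235, 0.0733333, 0.09 μs; sum = 0.388824 μs.
Processing at 3 router(s): 3 × 2.2 ms = 6600 μs.
End-to-end = 8950 μs.

8950 μs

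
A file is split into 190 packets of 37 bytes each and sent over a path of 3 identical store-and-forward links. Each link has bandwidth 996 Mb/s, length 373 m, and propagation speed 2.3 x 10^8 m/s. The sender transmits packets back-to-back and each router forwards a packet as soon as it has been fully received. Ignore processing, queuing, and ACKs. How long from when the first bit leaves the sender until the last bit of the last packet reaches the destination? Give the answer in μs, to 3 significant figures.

61.9 μs

Per-hop transmission t_tx = L/R = 296/996000000 = 0.297189 μs.
Per-hop propagation t_prop = 373/2.3e+08 = 1.62174 μs.
Pipeline fill: first packet needs 3·t_tx to clear all hops; remaining 189 packets each add one t_tx.
Total = (3+190-1)·t_tx + 3·t_prop = 192·0.297189 + 3·1.62174 = 61.9 μs.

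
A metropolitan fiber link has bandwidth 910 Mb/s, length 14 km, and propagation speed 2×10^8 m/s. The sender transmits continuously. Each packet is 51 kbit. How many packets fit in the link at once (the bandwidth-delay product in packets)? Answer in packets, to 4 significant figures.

1.249 packets

Propagation delay = 14000 / 200000000 = 7e-05 s.
BDP = R × t_prop = 910000000 × 7e-05 = 63700 bits.
In packets of 51000 bits: 1.249 packets.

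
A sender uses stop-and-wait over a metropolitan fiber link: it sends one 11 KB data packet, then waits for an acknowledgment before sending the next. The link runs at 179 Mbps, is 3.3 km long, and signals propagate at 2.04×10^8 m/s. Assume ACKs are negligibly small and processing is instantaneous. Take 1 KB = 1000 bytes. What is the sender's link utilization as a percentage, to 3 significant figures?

93.8 %

t_tx = L/R = 88000/179000000 = 0.00049162 s.
t_prop = 3300/204000000 = 1.61765e-05 s; RTT = 3.23529e-05 s.
Cycle = t_tx + RTT = 0.000523973 s.
Utilization = t_tx / cycle = 0.00049162/0.000523973 = 93.8 %.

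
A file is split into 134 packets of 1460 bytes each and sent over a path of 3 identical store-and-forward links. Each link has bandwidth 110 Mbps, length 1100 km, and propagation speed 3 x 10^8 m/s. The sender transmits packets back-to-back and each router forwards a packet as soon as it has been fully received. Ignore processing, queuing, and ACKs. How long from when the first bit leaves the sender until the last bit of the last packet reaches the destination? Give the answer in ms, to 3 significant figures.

25.4 ms

Per-hop transmission t_tx = L/R = 11680/110000000 = 0.106182 ms.
Per-hop propagation t_prop = 1100000/300000000 = 3.66667 ms.
Pipeline fill: first packet needs 3·t_tx to clear all hops; remaining 133 packets each add one t_tx.
Total = (3+134-1)·t_tx + 3·t_prop = 136·0.106182 + 3·3.66667 = 25.4 ms.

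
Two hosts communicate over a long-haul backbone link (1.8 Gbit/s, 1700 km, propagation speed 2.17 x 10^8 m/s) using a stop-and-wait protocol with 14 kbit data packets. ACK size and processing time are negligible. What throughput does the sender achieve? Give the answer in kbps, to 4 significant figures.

t_tx = L/R = 14000/1800000000 = 7.77778e-06 s.
t_prop = 1700000/217000000 = 0.0078341 s; RTT = 0.0156682 s.
Cycle = t_tx + RTT = 0.015676 s.
Throughput = L / cycle = 14000 / 0.015676 = 893.1 kbps.

893.1 kbps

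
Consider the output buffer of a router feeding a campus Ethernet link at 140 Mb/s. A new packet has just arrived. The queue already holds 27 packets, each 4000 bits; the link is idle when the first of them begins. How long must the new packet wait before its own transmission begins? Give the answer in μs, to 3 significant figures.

Each queued packet: L/R = 4000/140000000 = 28.5714 μs.
27 queued → 771.429 μs.
Queuing delay = 771 μs.

771 μs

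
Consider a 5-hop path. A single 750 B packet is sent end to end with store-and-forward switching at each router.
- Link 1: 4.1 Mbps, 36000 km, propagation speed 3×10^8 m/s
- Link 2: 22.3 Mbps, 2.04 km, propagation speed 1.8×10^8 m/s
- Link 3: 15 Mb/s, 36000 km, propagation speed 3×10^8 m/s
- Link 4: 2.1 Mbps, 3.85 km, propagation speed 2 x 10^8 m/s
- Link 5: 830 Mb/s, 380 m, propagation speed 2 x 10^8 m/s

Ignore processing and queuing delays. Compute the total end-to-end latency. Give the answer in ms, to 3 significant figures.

L = 750 × 8 = 6000 bits.
Transmission delays (L/R per hop): 1.46341, 0.269058, 0.4, 2.85714, 0.00722892 ms; sum = 4.99684 ms.
Propagation delays (d/s per hop): 120, 0.0113333, 120, 0.01925, 0.0019 ms; sum = 240.032 ms.
End-to-end = 245 ms.

245 ms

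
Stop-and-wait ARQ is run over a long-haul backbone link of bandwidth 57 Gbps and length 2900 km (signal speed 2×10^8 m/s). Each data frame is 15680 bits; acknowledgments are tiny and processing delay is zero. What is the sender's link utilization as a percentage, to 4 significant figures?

0.0009486 %

t_tx = L/R = 15680/57000000000 = 2.75088e-07 s.
t_prop = 2900000/200000000 = 0.0145 s; RTT = 0.029 s.
Cycle = t_tx + RTT = 0.0290003 s.
Utilization = t_tx / cycle = 2.75088e-07/0.0290003 = 0.0009486 %.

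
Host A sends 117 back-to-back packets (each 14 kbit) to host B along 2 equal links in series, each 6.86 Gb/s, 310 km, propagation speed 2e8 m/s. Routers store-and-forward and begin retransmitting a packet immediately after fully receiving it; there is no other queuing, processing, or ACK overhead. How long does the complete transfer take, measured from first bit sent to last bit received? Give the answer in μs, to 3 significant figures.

3340 μs

Per-hop transmission t_tx = L/R = 14000/6860000000 = 2.04082 μs.
Per-hop propagation t_prop = 310000/200000000 = 1550 μs.
Pipeline fill: first packet needs 2·t_tx to clear all hops; remaining 116 packets each add one t_tx.
Total = (2+117-1)·t_tx + 2·t_prop = 118·2.04082 + 2·1550 = 3340 μs.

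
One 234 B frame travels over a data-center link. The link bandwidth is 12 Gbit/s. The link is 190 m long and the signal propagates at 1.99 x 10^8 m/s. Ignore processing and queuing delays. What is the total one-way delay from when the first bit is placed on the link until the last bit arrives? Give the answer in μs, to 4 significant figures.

1.111 μs

L = 234 × 8 = 1872 bits.
Transmission delay = L/R = 1872 / 12000000000 = 0.156 μs.
Propagation delay = d/s = 190 m / 199000000 m/s = 0.954774 μs.
Total = 1.111 μs.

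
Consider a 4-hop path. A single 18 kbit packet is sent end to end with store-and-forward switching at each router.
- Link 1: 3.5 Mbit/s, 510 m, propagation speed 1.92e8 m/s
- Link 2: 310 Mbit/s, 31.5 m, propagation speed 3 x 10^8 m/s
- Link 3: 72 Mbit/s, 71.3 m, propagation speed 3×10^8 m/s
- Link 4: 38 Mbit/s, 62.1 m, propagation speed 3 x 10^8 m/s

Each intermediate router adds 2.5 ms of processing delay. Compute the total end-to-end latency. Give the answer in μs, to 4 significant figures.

13430 μs

L = 18000 bits.
Transmission delays (L/R per hop): 5142.86, 58.0645, 250, 473.684 μs; sum = 5924.61 μs.
Propagation delays (d/s per hop): 2.65625, 0.105, 0.237667, 0.207 μs; sum = 3.20592 μs.
Processing at 3 router(s): 3 × 2.5 ms = 7500 μs.
End-to-end = 13430 μs.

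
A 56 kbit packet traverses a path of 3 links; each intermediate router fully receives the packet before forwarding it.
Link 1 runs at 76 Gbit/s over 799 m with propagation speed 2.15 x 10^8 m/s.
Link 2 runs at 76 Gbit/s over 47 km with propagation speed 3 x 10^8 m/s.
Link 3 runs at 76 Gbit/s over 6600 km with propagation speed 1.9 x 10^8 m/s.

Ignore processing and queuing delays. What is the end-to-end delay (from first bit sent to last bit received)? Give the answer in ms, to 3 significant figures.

L = 56000 bits.
Transmission delay per hop = L/R = 56000/76000000000 = 0.000736842 ms; 3 hops → 0.00221053 ms.
Propagation delays (d/s per hop): 0.00371628, 0.156667, 34.7368 ms; sum = 34.8972 ms.
End-to-end = 34.9 ms.

34.9 ms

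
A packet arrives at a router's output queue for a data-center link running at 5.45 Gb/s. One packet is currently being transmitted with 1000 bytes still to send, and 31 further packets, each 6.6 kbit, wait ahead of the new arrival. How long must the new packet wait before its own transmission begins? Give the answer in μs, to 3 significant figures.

Each queued packet: L/R = 6600/5450000000 = 1.21101 μs.
31 queued → 37.5413 μs.
Plus remaining 8000 bits of current packet: 1.46789 μs.
Queuing delay = 39.0 μs.

39.0 μs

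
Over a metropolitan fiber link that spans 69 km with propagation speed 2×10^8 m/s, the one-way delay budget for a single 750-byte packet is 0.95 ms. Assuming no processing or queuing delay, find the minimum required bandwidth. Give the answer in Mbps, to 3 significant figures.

9.92 Mbps

L = 6000 bits.
Propagation delay = 69000 / 200000000 = 0.345 ms.
Transmission budget = 0.95 − 0.345 = 0.605 ms.
R ≥ L / t_tx = 6000 bits / 0.000605 s = 9.92 Mbps.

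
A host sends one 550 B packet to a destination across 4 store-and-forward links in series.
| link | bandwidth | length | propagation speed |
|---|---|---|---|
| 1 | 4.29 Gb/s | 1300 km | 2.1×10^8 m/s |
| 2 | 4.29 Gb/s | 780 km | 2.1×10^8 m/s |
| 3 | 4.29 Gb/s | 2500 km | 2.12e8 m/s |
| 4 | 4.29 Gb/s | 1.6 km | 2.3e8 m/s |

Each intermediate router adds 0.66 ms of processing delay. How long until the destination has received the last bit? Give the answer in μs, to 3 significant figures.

L = 550 × 8 = 4400 bits.
Transmission delay per hop = L/R = 4400/4290000000 = 1.02564 μs; 4 hops → 4.10256 μs.
Propagation delays (d/s per hop): 6190.48, 3714.29, 11792.5, 6.95652 μs; sum = 21704.2 μs.
Processing at 3 router(s): 3 × 0.66 ms = 1980 μs.
End-to-end = 23700 μs.

23700 μs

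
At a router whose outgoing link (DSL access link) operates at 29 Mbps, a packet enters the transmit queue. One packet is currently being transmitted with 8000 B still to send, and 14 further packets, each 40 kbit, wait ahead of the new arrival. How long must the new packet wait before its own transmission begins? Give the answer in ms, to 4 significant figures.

21.52 ms

Each queued packet: L/R = 40000/29000000 = 1.37931 ms.
14 queued → 19.3103 ms.
Plus remaining 64000 bits of current packet: 2.2069 ms.
Queuing delay = 21.52 ms.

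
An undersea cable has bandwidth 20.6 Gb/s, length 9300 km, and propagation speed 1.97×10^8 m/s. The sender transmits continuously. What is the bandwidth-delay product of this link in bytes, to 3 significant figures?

122000000 bytes

Propagation delay = 9300000 / 197000000 = 0.0472081 s.
BDP = R × t_prop = 20600000000 × 0.0472081 = 972487000 bits.
In bytes: 972487000/8 = 122000000 bytes.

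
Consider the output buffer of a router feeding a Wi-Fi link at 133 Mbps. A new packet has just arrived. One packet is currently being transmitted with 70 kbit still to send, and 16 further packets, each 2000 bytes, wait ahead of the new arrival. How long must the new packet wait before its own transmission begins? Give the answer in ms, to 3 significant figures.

2.45 ms

Each queued packet: L/R = 16000/133000000 = 0.120301 ms.
16 queued → 1.92481 ms.
Plus remaining 70000 bits of current packet: 0.526316 ms.
Queuing delay = 2.45 ms.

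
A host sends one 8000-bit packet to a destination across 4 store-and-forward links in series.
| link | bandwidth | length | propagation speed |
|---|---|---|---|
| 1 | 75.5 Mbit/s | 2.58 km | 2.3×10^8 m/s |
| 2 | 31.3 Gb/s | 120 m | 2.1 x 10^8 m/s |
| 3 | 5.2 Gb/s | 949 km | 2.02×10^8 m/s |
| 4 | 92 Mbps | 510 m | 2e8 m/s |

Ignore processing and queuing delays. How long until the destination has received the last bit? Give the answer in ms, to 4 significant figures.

4.907 ms

Transmission delays (L/R per hop): 0.10596, 0.000255591, 0.00153846, 0.0869565 ms; sum = 0.194711 ms.
Propagation delays (d/s per hop): 0.0112174, 0.000571429, 4.69802, 0.00255 ms; sum = 4.71236 ms.
End-to-end = 4.907 ms.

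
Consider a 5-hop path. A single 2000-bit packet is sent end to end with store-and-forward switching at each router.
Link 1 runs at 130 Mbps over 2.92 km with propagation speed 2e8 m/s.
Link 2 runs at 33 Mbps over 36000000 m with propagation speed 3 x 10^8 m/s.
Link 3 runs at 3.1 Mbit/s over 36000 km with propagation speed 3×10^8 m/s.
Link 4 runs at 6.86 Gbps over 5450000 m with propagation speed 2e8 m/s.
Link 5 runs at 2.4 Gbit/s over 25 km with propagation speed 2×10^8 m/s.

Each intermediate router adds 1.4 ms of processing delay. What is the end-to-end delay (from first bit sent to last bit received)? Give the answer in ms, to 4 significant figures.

Transmission delays (L/R per hop): 0.0153846, 0.0606061, 0.645161, 0.000291545, 0.000833333 ms; sum = 0.722277 ms.
Propagation delays (d/s per hop): 0.0146, 120, 120, 27.25, 0.125 ms; sum = 267.39 ms.
Processing at 4 router(s): 4 × 1.4 ms = 5.6 ms.
End-to-end = 273.7 ms.

273.7 ms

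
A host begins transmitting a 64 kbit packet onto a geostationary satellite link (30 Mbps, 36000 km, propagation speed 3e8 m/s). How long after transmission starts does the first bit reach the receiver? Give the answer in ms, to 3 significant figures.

120 ms

First bit experiences only propagation delay: d/s = 36000000/300000000 = 120 ms.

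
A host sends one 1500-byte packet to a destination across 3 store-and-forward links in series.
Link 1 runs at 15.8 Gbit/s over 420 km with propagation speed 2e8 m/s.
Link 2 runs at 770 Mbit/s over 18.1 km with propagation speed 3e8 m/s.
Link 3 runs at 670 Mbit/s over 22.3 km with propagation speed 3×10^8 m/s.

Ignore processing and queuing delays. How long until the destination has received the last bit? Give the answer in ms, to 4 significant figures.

2.269 ms

L = 1500 × 8 = 12000 bits.
Transmission delays (L/R per hop): 0.000759494, 0.0155844, 0.0179104 ms; sum = 0.0342544 ms.
Propagation delays (d/s per hop): 2.1, 0.0603333, 0.0743333 ms; sum = 2.23467 ms.
End-to-end = 2.269 ms.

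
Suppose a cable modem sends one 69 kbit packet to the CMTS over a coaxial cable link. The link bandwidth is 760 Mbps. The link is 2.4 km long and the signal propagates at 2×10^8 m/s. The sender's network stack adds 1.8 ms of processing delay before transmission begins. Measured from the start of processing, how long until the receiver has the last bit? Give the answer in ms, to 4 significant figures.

L = 69000 bits.
Transmission delay = L/R = 69000 / 760000000 = 0.0907895 ms.
Propagation delay = d/s = 2400 m / 200000000 m/s = 0.012 ms.
Plus processing delay 1.8 ms = 1.8 ms.
Total = 1.903 ms.

1.903 ms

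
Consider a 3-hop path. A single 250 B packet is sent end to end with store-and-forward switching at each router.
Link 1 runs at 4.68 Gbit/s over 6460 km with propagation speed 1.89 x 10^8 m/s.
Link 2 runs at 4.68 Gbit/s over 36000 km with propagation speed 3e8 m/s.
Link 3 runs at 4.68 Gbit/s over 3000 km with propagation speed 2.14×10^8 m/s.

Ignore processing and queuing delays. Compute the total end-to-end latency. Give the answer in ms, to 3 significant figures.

L = 250 × 8 = 2000 bits.
Transmission delay per hop = L/R = 2000/4680000000 = 0.00042735 ms; 3 hops → 0.00128205 ms.
Propagation delays (d/s per hop): 34.1799, 120, 14.0187 ms; sum = 168.199 ms.
End-to-end = 168 ms.

168 ms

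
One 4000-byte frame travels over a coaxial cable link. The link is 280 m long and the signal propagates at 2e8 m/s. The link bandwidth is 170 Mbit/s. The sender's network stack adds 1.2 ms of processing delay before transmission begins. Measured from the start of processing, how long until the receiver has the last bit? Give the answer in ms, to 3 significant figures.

L = 4000 × 8 = 32000 bits.
Transmission delay = L/R = 32000 / 170000000 = 0.188235 ms.
Propagation delay = d/s = 280 m / 200000000 m/s = 0.0014 ms.
Plus processing delay 1.2 ms = 1.2 ms.
Total = 1.39 ms.

1.39 ms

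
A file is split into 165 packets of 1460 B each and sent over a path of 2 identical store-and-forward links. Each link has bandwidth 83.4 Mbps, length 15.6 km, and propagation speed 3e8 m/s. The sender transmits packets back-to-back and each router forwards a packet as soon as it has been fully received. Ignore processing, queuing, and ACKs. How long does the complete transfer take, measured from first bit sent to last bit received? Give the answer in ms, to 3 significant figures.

Per-hop transmission t_tx = L/R = 11680/83400000 = 0.140048 ms.
Per-hop propagation t_prop = 15600/300000000 = 0.052 ms.
Pipeline fill: first packet needs 2·t_tx to clear all hops; remaining 164 packets each add one t_tx.
Total = (2+165-1)·t_tx + 2·t_prop = 166·0.140048 + 2·0.052 = 23.4 ms.

23.4 ms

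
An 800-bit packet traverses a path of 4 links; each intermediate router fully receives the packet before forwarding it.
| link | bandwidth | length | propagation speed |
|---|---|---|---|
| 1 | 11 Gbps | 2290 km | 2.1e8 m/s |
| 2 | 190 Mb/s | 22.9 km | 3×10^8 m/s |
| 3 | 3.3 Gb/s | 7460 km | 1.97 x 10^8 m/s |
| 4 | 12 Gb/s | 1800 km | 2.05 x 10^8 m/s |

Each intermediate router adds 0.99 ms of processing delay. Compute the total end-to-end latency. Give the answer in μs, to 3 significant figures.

Transmission delays (L/R per hop): 0.0727273, 4.21053, 0.242424, 0.0666667 μs; sum = 4.59234 μs.
Propagation delays (d/s per hop): 10904.8, 76.3333, 37868, 8780.49 μs; sum = 57629.6 μs.
Processing at 3 router(s): 3 × 0.99 ms = 2970 μs.
End-to-end = 60600 μs.

60600 μs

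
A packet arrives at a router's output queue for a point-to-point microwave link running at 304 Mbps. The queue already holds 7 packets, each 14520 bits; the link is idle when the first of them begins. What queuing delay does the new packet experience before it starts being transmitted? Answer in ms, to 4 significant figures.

0.3343 ms

Each queued packet: L/R = 14520/304000000 = 0.0477632 ms.
7 queued → 0.334342 ms.
Queuing delay = 0.3343 ms.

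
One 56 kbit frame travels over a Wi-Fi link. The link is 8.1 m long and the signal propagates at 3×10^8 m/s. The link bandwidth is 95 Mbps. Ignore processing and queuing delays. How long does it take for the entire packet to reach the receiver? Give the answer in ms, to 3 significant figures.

L = 56000 bits.
Transmission delay = L/R = 56000 / 95000000 = 0.589474 ms.
Propagation delay = d/s = 8.1 m / 300000000 m/s = 2.7e-05 ms.
Total = 0.590 ms.

0.590 ms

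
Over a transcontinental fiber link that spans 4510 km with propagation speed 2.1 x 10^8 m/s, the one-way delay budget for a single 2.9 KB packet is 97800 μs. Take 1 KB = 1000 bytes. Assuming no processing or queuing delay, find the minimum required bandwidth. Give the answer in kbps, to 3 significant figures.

304 kbps

L = 23200 bits.
Propagation delay = 4510000 / 210000000 = 21476.2 μs.
Transmission budget = 97800 − 21476.2 = 76323.8 μs.
R ≥ L / t_tx = 23200 bits / 0.0763238 s = 304 kbps.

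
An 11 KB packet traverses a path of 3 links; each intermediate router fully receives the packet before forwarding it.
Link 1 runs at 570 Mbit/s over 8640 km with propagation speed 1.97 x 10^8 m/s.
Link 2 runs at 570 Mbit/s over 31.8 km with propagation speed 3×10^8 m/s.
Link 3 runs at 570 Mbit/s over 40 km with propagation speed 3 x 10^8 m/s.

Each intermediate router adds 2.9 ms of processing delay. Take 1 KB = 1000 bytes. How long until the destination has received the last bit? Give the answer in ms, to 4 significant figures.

L = 88000 bits.
Transmission delay per hop = L/R = 88000/570000000 = 0.154386 ms; 3 hops → 0.463158 ms.
Propagation delays (d/s per hop): 43.8579, 0.106, 0.133333 ms; sum = 44.0972 ms.
Processing at 2 router(s): 2 × 2.9 ms = 5.8 ms.
End-to-end = 50.36 ms.

50.36 ms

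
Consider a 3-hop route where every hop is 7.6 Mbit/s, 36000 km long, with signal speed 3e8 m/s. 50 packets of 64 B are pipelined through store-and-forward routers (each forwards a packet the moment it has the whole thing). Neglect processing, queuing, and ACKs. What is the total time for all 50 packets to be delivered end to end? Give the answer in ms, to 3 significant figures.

Per-hop transmission t_tx = L/R = 512/7600000 = 0.0673684 ms.
Per-hop propagation t_prop = 36000000/300000000 = 120 ms.
Pipeline fill: first packet needs 3·t_tx to clear all hops; remaining 49 packets each add one t_tx.
Total = (3+50-1)·t_tx + 3·t_prop = 52·0.0673684 + 3·120 = 364 ms.

364 ms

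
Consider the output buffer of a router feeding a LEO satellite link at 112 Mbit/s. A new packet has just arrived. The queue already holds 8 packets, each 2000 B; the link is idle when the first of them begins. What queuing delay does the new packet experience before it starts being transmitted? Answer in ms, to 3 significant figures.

Each queued packet: L/R = 16000/112000000 = 0.142857 ms.
8 queued → 1.14286 ms.
Queuing delay = 1.14 ms.

1.14 ms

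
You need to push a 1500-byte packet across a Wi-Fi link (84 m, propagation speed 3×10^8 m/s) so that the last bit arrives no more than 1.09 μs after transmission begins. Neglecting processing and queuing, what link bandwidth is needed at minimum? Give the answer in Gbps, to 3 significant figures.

L = 12000 bits.
Propagation delay = 84 / 300000000 = 0.28 μs.
Transmission budget = 1.09 − 0.28 = 0.81 μs.
R ≥ L / t_tx = 12000 bits / 8.1e-07 s = 14.8 Gbps.

14.8 Gbps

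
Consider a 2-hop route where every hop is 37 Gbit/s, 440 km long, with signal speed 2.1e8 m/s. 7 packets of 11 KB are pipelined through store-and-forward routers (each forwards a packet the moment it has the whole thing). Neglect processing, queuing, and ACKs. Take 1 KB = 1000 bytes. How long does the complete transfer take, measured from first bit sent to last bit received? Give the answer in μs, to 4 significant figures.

4210 μs

Per-hop transmission t_tx = L/R = 88000/37000000000 = 2.37838 μs.
Per-hop propagation t_prop = 440000/210000000 = 2095.24 μs.
Pipeline fill: first packet needs 2·t_tx to clear all hops; remaining 6 packets each add one t_tx.
Total = (2+7-1)·t_tx + 2·t_prop = 8·2.37838 + 2·2095.24 = 4210 μs.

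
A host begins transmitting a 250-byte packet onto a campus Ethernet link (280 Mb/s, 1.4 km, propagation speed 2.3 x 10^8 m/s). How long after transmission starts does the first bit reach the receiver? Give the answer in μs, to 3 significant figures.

First bit experiences only propagation delay: d/s = 1400/2.3e+08 = 6.09 μs.

6.09 μs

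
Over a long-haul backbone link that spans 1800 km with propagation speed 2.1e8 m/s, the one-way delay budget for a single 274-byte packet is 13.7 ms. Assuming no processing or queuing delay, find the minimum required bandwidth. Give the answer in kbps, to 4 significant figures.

427.4 kbps

L = 2192 bits.
Propagation delay = 1800000 / 210000000 = 8.57143 ms.
Transmission budget = 13.7 − 8.57143 = 5.12857 ms.
R ≥ L / t_tx = 2192 bits / 0.00512857 s = 427.4 kbps.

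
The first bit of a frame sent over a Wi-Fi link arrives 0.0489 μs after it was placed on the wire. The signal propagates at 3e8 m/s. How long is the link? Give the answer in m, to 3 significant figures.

14.7 m

d = s × t_prop = 300000000 × 4.89e-08 = 14.7 m.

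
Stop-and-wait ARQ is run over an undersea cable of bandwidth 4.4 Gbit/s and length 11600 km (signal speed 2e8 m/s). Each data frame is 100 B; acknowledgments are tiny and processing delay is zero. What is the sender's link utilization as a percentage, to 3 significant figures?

t_tx = L/R = 800/4400000000 = 1.81818e-07 s.
t_prop = 11600000/200000000 = 0.058 s; RTT = 0.116 s.
Cycle = t_tx + RTT = 0.116 s.
Utilization = t_tx / cycle = 1.81818e-07/0.116 = 0.000157 %.

0.000157 %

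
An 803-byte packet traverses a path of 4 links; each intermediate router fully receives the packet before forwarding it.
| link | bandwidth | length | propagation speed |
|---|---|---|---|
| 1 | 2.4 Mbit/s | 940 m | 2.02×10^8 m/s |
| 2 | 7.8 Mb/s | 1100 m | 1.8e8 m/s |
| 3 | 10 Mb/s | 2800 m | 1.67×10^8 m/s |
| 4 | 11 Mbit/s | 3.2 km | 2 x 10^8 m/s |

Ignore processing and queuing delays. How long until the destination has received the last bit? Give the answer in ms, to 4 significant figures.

L = 803 × 8 = 6424 bits.
Transmission delays (L/R per hop): 2.67667, 0.82359, 0.6424, 0.584 ms; sum = 4.72666 ms.
Propagation delays (d/s per hop): 0.00465347, 0.00611111, 0.0167665, 0.016 ms; sum = 0.043531 ms.
End-to-end = 4.770 ms.

4.770 ms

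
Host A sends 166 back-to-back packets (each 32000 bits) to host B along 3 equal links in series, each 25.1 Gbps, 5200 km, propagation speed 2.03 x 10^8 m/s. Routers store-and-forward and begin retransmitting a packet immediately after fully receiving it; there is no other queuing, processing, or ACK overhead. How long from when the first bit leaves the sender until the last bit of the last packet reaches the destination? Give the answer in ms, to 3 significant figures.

Per-hop transmission t_tx = L/R = 32000/25100000000 = 0.0012749 ms.
Per-hop propagation t_prop = 5200000/2.03e+08 = 25.6158 ms.
Pipeline fill: first packet needs 3·t_tx to clear all hops; remaining 165 packets each add one t_tx.
Total = (3+166-1)·t_tx + 3·t_prop = 168·0.0012749 + 3·25.6158 = 77.1 ms.

77.1 ms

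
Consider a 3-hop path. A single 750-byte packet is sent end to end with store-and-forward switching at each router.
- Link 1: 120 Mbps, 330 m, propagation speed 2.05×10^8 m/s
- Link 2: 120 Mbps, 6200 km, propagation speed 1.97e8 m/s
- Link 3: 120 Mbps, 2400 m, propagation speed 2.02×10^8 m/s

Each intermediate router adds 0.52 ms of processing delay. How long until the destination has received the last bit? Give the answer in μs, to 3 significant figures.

32700 μs

L = 750 × 8 = 6000 bits.
Transmission delay per hop = L/R = 6000/120000000 = 50 μs; 3 hops → 150 μs.
Propagation delays (d/s per hop): 1.60976, 31472.1, 11.8812 μs; sum = 31485.6 μs.
Processing at 2 router(s): 2 × 0.52 ms = 1040 μs.
End-to-end = 32700 μs.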